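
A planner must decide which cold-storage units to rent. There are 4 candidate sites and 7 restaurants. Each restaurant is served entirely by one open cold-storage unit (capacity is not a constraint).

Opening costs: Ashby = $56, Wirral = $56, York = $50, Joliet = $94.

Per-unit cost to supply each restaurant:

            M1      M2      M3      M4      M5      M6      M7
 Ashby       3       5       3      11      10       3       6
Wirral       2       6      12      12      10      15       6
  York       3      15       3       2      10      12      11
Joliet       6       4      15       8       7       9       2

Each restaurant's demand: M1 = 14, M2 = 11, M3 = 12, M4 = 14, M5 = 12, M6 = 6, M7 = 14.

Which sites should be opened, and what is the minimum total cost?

For any fixed open set, each restaurant goes to its cheapest open site; total = fixed + service.
{York, Joliet}: M1→York 3·14=42, M2→Joliet 4·11=44, M3→York 3·12=36, M4→York 2·14=28, M5→Joliet 7·12=84, M6→Joliet 9·6=54, M7→Joliet 2·14=28. Service 316; fixed 144; total 460.
{Ashby, York, Joliet}: M1→Ashby 3·14=42, M2→Joliet 4·11=44, M3→Ashby 3·12=36, M4→York 2·14=28, M5→Joliet 7·12=84, M6→Ashby 3·6=18, M7→Joliet 2·14=28. Service 280; fixed 200; total 480.
{Ashby, York}: service 383 + fixed 106 = 489
{Ashby, Wirral, York, Joliet}: service 266 + fixed 256 = 522
No other subset beats 460.

Open York and Joliet; minimum total cost 460.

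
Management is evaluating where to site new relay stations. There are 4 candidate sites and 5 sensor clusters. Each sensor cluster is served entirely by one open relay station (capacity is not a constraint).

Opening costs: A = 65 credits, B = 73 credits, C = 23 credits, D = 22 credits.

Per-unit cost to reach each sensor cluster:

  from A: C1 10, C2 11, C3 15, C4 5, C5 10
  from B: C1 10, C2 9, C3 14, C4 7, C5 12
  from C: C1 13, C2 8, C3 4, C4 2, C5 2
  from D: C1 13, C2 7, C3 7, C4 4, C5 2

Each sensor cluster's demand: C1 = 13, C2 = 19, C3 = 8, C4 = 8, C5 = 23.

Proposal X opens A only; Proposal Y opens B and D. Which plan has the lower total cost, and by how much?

Proposal Y is cheaper by 302.

Proposal X: {A}: C1→A 10·13=130, C2→A 11·19=209, C3→A 15·8=120, C4→A 5·8=40, C5→A 10·23=230. Service 729; fixed 65; total 794.
Proposal Y: {B, D}: C1→B 10·13=130, C2→D 7·19=133, C3→D 7·8=56, C4→D 4·8=32, C5→D 2·23=46. Service 397; fixed 95; total 492.
Difference: |794 − 492| = 302.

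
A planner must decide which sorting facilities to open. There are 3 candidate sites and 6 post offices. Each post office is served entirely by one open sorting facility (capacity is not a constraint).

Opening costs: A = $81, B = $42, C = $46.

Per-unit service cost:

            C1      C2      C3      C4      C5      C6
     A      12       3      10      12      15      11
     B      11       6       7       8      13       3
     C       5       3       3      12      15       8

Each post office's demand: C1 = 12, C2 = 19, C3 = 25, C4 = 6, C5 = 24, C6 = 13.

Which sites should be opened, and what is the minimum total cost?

For any fixed open set, each post office goes to its cheapest open site; total = fixed + service.
{B, C}: C1→C 5·12=60, C2→C 3·19=57, C3→C 3·25=75, C4→B 8·6=48, C5→B 13·24=312, C6→B 3·13=39. Service 591; fixed 88; total 679.
{A, B, C}: service 591 + fixed 169 = 760
{C}: service 728 + fixed 46 = 774
{B}: C1→B 11·12=132, C2→B 6·19=114, C3→B 7·25=175, C4→B 8·6=48, C5→B 13·24=312, C6→B 3·13=39. Service 820; fixed 42; total 862.
No other subset beats 679.

Open B and C; minimum total cost 679.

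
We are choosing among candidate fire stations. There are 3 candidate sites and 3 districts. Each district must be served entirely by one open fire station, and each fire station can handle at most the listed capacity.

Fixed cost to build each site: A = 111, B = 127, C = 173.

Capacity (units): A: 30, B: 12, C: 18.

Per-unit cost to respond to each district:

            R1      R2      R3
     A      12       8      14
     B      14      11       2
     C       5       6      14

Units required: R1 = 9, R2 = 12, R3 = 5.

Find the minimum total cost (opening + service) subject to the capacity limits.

Open {A}: R1→A 12·9=108, R2→A 8·12=96, R3→A 14·5=70.
Loads: A carries 26/30. Service 274; fixed 111; total 385.
Next best feasible plan costs 452.

Minimum total cost: 385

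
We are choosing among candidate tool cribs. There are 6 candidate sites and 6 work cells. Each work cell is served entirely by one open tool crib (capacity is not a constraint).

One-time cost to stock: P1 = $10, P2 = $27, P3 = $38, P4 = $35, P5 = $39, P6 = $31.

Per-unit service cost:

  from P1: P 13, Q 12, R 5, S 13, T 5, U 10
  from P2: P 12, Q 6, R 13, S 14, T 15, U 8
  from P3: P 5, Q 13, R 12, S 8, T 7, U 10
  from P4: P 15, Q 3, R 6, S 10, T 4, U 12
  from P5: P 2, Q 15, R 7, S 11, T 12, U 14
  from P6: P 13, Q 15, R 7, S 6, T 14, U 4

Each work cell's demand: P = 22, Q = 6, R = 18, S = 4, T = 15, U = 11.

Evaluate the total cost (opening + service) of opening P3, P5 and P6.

Each work cell is assigned to its cheapest site among the open ones.
{P3, P5, P6}: P→P5 2·22=44, Q→P3 13·6=78, R→P5 7·18=126, S→P6 6·4=24, T→P3 7·15=105, U→P6 4·11=44. Service 421; fixed 108; total 529.

Total cost: 529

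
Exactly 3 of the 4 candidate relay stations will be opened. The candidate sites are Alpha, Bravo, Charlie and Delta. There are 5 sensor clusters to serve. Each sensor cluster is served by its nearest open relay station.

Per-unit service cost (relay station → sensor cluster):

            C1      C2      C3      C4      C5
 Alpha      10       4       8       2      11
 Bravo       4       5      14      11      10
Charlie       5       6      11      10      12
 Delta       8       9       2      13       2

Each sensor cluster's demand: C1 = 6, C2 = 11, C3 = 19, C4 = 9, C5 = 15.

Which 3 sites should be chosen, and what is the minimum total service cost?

With exactly 3 open, each sensor cluster uses its cheapest among the chosen.
{Alpha, Bravo, Delta}: C1→Bravo 4·6=24, C2→Alpha 4·11=44, C3→Delta 2·19=38, C4→Alpha 2·9=18, C5→Delta 2·15=30. Service cost 154.
{Alpha, Charlie, Delta}: service cost 160
{Bravo, Charlie, Delta}: service cost 237
Among all 4 size-3 choices, {Alpha, Bravo, Delta} is lowest.

Choose Alpha, Bravo and Delta; total service cost 154.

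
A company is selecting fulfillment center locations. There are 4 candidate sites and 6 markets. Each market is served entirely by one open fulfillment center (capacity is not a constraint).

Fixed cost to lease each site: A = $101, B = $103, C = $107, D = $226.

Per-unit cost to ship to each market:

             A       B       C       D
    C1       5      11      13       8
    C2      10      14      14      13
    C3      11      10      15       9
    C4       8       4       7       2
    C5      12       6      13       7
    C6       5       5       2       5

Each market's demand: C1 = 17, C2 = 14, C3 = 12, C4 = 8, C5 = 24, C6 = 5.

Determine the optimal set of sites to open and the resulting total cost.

Open A and B; minimum total cost 750.

For any fixed open set, each market goes to its cheapest open site; total = fixed + service.
{A, B}: C1→A 5·17=85, C2→A 10·14=140, C3→B 10·12=120, C4→B 4·8=32, C5→B 6·24=144, C6→A 5·5=25. Service 546; fixed 204; total 750.
{B}: C1→B 11·17=187, C2→B 14·14=196, C3→B 10·12=120, C4→B 4·8=32, C5→B 6·24=144, C6→B 5·5=25. Service 704; fixed 103; total 807.
{A}: C1→A 5·17=85, C2→A 10·14=140, C3→A 11·12=132, C4→A 8·8=64, C5→A 12·24=288, C6→A 5·5=25. Service 734; fixed 101; total 835.
{A, B, C, D}: service 503 + fixed 537 = 1040
No other subset beats 750.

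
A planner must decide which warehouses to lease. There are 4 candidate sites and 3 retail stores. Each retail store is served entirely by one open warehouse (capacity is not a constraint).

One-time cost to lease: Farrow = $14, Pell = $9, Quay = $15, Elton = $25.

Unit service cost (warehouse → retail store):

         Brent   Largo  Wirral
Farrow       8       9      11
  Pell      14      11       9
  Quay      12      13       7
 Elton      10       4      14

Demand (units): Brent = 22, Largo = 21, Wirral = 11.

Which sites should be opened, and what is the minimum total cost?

Open Farrow, Quay and Elton; minimum total cost 391.

For any fixed open set, each retail store goes to its cheapest open site; total = fixed + service.
{Farrow, Quay, Elton}: Brent→Farrow 8·22=176, Largo→Elton 4·21=84, Wirral→Quay 7·11=77. Service 337; fixed 54; total 391.
{Farrow, Pell, Quay, Elton}: Brent→Farrow 8·22=176, Largo→Elton 4·21=84, Wirral→Quay 7·11=77. Service 337; fixed 63; total 400.
{Farrow, Pell, Elton}: Brent→Farrow 8·22=176, Largo→Elton 4·21=84, Wirral→Pell 9·11=99. Service 359; fixed 48; total 407.
{Pell}: Brent→Pell 14·22=308, Largo→Pell 11·21=231, Wirral→Pell 9·11=99. Service 638; fixed 9; total 647.
No other subset beats 391.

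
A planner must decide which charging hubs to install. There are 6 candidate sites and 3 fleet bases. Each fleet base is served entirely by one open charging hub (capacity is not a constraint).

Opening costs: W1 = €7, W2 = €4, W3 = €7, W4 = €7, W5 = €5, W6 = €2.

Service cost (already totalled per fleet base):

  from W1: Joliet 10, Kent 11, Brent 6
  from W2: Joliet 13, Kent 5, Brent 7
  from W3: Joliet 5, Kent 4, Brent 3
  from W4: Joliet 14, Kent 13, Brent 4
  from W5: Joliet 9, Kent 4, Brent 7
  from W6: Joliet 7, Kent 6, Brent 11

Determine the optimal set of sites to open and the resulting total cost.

For any fixed open set, each fleet base goes to its cheapest open site; total = fixed + service.
{W3}: Joliet→W3 5, Kent→W3 4, Brent→W3 3. Service 12; fixed 7; total 19.
{W3, W6}: service 12 + fixed 9 = 21
{W2, W3}: Joliet→W3 5, Kent→W3 4, Brent→W3 3. Service 12; fixed 11; total 23.
{W1, W2, W3, W4, W5, W6}: service 12 + fixed 32 = 44
No other subset beats 19.

Open W3 only; minimum total cost 19.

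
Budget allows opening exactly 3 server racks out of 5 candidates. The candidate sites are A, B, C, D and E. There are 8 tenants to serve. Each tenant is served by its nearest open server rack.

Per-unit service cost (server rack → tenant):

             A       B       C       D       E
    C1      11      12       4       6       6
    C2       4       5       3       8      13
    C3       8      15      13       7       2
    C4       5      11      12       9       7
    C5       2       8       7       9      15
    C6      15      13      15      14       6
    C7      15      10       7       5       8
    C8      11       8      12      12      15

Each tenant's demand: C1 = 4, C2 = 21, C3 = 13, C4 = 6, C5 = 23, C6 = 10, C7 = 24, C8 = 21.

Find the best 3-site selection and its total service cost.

With exactly 3 open, each tenant uses its cheapest among the chosen.
{A, D, E}: C1→D 6·4=24, C2→A 4·21=84, C3→E 2·13=26, C4→A 5·6=30, C5→A 2·23=46, C6→E 6·10=60, C7→D 5·24=120, C8→A 11·21=231. Service cost 621.
{A, B, E}: service cost 630
{A, C, E}: service cost 640
Among all 10 size-3 choices, {A, D, E} is lowest.

Choose A, D and E; total service cost 621.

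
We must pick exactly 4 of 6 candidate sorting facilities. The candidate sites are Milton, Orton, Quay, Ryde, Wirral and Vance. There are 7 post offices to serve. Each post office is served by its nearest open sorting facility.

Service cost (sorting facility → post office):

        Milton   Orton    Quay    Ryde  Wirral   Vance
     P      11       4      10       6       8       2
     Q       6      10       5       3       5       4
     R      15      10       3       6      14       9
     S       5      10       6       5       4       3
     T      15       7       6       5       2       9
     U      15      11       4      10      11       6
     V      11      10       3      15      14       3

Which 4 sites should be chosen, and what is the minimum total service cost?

Choose Quay, Ryde, Wirral and Vance; total service cost 20.

With exactly 4 open, each post office uses its cheapest among the chosen.
{Quay, Ryde, Wirral, Vance}: P→Vance 2, Q→Ryde 3, R→Quay 3, S→Vance 3, T→Wirral 2, U→Quay 4, V→Quay 3. Service cost 20.
{Milton, Quay, Wirral, Vance}: service cost 21
{Orton, Quay, Wirral, Vance}: service cost 21
Among all 15 size-4 choices, {Quay, Ryde, Wirral, Vance} is lowest.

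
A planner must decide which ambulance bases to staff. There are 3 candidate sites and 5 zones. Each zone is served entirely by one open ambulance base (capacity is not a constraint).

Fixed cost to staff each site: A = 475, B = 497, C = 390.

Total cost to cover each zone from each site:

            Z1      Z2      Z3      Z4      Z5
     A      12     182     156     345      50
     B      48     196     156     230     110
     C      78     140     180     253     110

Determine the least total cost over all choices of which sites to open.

For any fixed open set, each zone goes to its cheapest open site; total = fixed + service.
{C}: Z1→C 78, Z2→C 140, Z3→C 180, Z4→C 253, Z5→C 110. Service 761; fixed 390; total 1151.
{A}: Z1→A 12, Z2→A 182, Z3→A 156, Z4→A 345, Z5→A 50. Service 745; fixed 475; total 1220.
{B}: service 740 + fixed 497 = 1237
{A, B, C}: service 588 + fixed 1362 = 1950
(All 7 nonempty subsets were checked; C only is lowest.)

Minimum total cost: 1151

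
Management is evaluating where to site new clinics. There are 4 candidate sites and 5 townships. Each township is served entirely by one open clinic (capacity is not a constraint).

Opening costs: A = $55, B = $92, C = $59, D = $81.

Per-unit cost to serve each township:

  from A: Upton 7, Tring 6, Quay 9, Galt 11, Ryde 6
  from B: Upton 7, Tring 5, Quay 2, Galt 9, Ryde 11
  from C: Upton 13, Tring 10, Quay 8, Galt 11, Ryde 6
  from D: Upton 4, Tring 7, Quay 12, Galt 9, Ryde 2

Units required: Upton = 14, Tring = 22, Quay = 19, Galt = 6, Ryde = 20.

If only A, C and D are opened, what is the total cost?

Total cost: 629

Each township is assigned to its cheapest site among the open ones.
{A, C, D}: Upton→D 4·14=56, Tring→A 6·22=132, Quay→C 8·19=152, Galt→D 9·6=54, Ryde→D 2·20=40. Service 434; fixed 195; total 629.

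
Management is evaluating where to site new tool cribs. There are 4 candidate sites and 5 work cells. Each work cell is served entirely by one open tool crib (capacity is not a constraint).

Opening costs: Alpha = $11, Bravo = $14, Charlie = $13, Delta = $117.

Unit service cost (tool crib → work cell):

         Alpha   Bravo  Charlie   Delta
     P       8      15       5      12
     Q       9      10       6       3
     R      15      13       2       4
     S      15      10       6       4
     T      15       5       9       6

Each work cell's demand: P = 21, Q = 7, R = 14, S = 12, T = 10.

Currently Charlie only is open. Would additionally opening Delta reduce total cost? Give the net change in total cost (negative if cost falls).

No — net change +42 (cost rises by 42).

Current service cost with {Charlie}: 337.
Adding Delta: each work cell re-picks its cheapest; new service cost 262, saving 75.
Extra fixed cost: 117. Net change = 117 − 75 = 42.
(Totals: 350 → 392.)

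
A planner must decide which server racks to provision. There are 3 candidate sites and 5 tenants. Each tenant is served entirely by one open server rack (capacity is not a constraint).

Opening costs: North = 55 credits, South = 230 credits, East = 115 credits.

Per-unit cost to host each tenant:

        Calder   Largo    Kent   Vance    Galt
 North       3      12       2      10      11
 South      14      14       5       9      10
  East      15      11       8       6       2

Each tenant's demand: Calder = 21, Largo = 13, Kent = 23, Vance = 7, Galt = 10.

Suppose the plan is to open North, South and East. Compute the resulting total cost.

Each tenant is assigned to its cheapest site among the open ones.
{North, South, East}: Calder→North 3·21=63, Largo→East 11·13=143, Kent→North 2·23=46, Vance→East 6·7=42, Galt→East 2·10=20. Service 314; fixed 400; total 714.

Total cost: 714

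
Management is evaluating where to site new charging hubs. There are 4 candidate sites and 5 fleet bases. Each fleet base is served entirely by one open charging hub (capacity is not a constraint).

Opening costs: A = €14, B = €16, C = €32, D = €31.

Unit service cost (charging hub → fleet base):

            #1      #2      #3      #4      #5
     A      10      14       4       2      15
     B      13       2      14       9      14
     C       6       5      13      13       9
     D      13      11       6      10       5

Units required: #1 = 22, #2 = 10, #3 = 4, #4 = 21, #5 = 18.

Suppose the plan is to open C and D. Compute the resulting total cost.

Each fleet base is assigned to its cheapest site among the open ones.
{C, D}: #1→C 6·22=132, #2→C 5·10=50, #3→D 6·4=24, #4→D 10·21=210, #5→D 5·18=90. Service 506; fixed 63; total 569.

Total cost: 569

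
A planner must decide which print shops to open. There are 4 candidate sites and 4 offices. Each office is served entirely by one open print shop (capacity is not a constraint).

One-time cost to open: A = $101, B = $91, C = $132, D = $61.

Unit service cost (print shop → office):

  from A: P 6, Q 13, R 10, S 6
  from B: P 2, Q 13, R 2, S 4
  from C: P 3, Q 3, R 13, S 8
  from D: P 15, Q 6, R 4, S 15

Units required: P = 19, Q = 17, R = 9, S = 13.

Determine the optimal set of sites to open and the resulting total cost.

For any fixed open set, each office goes to its cheapest open site; total = fixed + service.
{B, D}: P→B 2·19=38, Q→D 6·17=102, R→B 2·9=18, S→B 4·13=52. Service 210; fixed 152; total 362.
{B, C}: service 159 + fixed 223 = 382
{B}: P→B 2·19=38, Q→B 13·17=221, R→B 2·9=18, S→B 4·13=52. Service 329; fixed 91; total 420.
{A, B, C, D}: service 159 + fixed 385 = 544
No other subset beats 362.

Open B and D; minimum total cost 362.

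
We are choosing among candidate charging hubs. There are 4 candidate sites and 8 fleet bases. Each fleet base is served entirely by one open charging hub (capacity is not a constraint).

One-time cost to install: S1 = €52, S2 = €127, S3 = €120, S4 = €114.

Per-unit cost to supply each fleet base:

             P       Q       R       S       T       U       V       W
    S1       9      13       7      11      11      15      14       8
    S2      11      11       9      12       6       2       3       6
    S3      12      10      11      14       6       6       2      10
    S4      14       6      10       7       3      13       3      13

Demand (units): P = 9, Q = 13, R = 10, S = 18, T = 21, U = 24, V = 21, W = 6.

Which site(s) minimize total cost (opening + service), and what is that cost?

Open S2 and S4; minimum total cost 844.

For any fixed open set, each fleet base goes to its cheapest open site; total = fixed + service.
{S2, S4}: P→S2 11·9=99, Q→S4 6·13=78, R→S2 9·10=90, S→S4 7·18=126, T→S4 3·21=63, U→S2 2·24=48, V→S2 3·21=63, W→S2 6·6=36. Service 603; fixed 241; total 844.
{S1, S2, S4}: P→S1 9·9=81, Q→S4 6·13=78, R→S1 7·10=70, S→S4 7·18=126, T→S4 3·21=63, U→S2 2·24=48, V→S2 3·21=63, W→S2 6·6=36. Service 565; fixed 293; total 858.
{S1, S3, S4}: service 652 + fixed 286 = 938
{S1, S2, S3, S4}: service 544 + fixed 413 = 957
(All 15 nonempty subsets were checked; S2 and S4 is lowest.)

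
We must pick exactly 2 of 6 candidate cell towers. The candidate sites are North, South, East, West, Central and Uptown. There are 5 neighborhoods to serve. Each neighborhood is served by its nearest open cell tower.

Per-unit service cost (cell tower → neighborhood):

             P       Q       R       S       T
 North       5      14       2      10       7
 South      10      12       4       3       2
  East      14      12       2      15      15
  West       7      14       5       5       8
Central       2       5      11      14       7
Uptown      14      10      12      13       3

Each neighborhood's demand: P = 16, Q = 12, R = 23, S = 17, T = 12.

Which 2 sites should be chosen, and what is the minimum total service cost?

Choose South and Central; total service cost 259.

With exactly 2 open, each neighborhood uses its cheapest among the chosen.
{South, Central}: P→Central 2·16=32, Q→Central 5·12=60, R→South 4·23=92, S→South 3·17=51, T→South 2·12=24. Service cost 259.
{North, South}: service cost 345
{West, Central}: service cost 376
Among all 15 size-2 choices, {South, Central} is lowest.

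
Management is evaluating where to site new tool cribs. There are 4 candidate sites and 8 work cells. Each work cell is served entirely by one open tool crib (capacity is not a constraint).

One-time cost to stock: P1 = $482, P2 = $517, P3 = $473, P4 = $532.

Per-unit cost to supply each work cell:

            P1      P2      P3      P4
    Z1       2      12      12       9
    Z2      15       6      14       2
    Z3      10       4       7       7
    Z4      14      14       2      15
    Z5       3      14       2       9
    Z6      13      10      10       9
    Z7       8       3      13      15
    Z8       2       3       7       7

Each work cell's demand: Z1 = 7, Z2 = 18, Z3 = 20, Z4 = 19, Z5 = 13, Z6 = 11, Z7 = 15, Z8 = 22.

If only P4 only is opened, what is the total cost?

Total cost: 1651

Each work cell is assigned to its cheapest site among the open ones.
{P4}: Z1→P4 9·7=63, Z2→P4 2·18=36, Z3→P4 7·20=140, Z4→P4 15·19=285, Z5→P4 9·13=117, Z6→P4 9·11=99, Z7→P4 15·15=225, Z8→P4 7·22=154. Service 1119; fixed 532; total 1651.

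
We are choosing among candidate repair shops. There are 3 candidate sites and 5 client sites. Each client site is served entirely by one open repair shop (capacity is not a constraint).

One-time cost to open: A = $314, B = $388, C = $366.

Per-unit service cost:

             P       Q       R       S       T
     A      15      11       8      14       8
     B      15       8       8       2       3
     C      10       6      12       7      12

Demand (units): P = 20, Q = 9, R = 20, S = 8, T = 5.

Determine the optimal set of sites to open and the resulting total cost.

Open B only; minimum total cost 951.

For any fixed open set, each client site goes to its cheapest open site; total = fixed + service.
{B}: P→B 15·20=300, Q→B 8·9=72, R→B 8·20=160, S→B 2·8=16, T→B 3·5=15. Service 563; fixed 388; total 951.
{C}: service 610 + fixed 366 = 976
{A}: service 711 + fixed 314 = 1025
{A, B, C}: service 445 + fixed 1068 = 1513
(All 7 nonempty subsets were checked; B only is lowest.)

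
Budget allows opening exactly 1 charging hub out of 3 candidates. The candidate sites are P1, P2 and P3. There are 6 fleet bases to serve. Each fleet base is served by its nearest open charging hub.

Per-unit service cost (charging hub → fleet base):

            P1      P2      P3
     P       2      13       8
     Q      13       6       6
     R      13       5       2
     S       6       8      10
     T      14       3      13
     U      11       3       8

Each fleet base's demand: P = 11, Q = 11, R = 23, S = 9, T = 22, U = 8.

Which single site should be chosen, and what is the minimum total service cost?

Choose P2 only; total service cost 486.

With exactly 1 open, each fleet base uses its cheapest among the chosen.
{P2}: P→P2 13·11=143, Q→P2 6·11=66, R→P2 5·23=115, S→P2 8·9=72, T→P2 3·22=66, U→P2 3·8=24. Service cost 486.
{P3}: service cost 640
{P1}: service cost 914
Among all 3 size-1 choices, {P2} is lowest.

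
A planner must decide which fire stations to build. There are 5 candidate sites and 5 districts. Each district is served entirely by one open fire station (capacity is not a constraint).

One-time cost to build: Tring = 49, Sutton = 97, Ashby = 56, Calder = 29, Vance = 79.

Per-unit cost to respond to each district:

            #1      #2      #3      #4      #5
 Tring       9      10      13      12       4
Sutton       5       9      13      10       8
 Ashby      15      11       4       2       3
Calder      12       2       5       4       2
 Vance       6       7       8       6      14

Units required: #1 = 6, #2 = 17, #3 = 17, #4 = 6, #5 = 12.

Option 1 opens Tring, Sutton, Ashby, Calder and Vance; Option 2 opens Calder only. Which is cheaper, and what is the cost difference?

Option 1: {Tring, Sutton, Ashby, Calder, Vance}: #1→Sutton 5·6=30, #2→Calder 2·17=34, #3→Ashby 4·17=68, #4→Ashby 2·6=12, #5→Calder 2·12=24. Service 168; fixed 310; total 478.
Option 2: {Calder}: #1→Calder 12·6=72, #2→Calder 2·17=34, #3→Calder 5·17=85, #4→Calder 4·6=24, #5→Calder 2·12=24. Service 239; fixed 29; total 268.
Difference: |478 − 268| = 210.

Option 2 is cheaper by 210.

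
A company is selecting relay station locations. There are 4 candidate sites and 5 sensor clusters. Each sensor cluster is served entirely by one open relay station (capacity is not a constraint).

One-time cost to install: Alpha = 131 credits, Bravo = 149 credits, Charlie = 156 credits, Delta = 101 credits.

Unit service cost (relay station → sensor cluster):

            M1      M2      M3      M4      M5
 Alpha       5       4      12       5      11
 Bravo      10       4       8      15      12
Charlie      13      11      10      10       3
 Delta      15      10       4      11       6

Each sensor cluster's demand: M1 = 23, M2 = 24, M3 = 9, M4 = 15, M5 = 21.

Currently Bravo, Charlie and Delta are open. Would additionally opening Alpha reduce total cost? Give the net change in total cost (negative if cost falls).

Current service cost with {Bravo, Charlie, Delta}: 575.
Adding Alpha: each sensor cluster re-picks its cheapest; new service cost 385, saving 190.
Extra fixed cost: 131. Net change = 131 − 190 = -59.
(Totals: 981 → 922.)

Yes — net change −59 (cost falls by 59).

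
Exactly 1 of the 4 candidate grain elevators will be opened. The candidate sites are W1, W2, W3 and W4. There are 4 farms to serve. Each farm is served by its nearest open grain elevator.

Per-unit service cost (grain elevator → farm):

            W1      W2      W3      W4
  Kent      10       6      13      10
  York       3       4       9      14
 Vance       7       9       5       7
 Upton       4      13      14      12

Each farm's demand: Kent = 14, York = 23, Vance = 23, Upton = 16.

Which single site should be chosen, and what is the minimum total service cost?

With exactly 1 open, each farm uses its cheapest among the chosen.
{W1}: Kent→W1 10·14=140, York→W1 3·23=69, Vance→W1 7·23=161, Upton→W1 4·16=64. Service cost 434.
{W2}: service cost 591
{W3}: service cost 728
Among all 4 size-1 choices, {W1} is lowest.

Choose W1 only; total service cost 434.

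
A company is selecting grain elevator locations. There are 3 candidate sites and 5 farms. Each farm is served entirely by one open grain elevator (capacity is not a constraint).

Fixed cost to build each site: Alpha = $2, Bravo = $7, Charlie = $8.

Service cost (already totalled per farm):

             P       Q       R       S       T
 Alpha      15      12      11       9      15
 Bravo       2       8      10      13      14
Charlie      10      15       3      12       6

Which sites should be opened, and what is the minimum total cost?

For any fixed open set, each farm goes to its cheapest open site; total = fixed + service.
{Alpha, Bravo, Charlie}: P→Bravo 2, Q→Bravo 8, R→Charlie 3, S→Alpha 9, T→Charlie 6. Service 28; fixed 17; total 45.
{Bravo, Charlie}: P→Bravo 2, Q→Bravo 8, R→Charlie 3, S→Charlie 12, T→Charlie 6. Service 31; fixed 15; total 46.
{Alpha, Charlie}: P→Charlie 10, Q→Alpha 12, R→Charlie 3, S→Alpha 9, T→Charlie 6. Service 40; fixed 10; total 50.
{Alpha}: service 62 + fixed 2 = 64
No other subset beats 45.

Open Alpha, Bravo and Charlie; minimum total cost 45.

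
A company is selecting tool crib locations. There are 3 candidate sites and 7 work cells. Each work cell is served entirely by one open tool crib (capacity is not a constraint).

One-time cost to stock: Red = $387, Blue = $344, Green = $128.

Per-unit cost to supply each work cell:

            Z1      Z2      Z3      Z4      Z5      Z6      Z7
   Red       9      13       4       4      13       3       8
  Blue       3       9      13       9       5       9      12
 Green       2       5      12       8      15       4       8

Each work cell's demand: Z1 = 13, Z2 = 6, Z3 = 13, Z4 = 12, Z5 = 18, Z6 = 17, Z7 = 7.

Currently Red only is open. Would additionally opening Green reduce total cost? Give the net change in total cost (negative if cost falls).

Current service cost with {Red}: 636.
Adding Green: each work cell re-picks its cheapest; new service cost 497, saving 139.
Extra fixed cost: 128. Net change = 128 − 139 = -11.
(Totals: 1023 → 1012.)

Yes — net change −11 (cost falls by 11).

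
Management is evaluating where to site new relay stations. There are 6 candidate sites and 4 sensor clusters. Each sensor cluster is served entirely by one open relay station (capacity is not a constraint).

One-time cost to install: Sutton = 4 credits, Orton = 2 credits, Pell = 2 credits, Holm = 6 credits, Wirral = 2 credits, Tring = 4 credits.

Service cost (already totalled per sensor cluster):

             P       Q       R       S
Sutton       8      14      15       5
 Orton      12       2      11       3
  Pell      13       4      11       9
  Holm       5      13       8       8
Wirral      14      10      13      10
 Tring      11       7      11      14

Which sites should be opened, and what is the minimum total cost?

Open Orton and Holm; minimum total cost 26.

For any fixed open set, each sensor cluster goes to its cheapest open site; total = fixed + service.
{Orton, Holm}: P→Holm 5, Q→Orton 2, R→Holm 8, S→Orton 3. Service 18; fixed 8; total 26.
{Orton, Pell, Holm}: service 18 + fixed 10 = 28
{Orton, Holm, Wirral}: service 18 + fixed 10 = 28
{Sutton, Orton, Pell, Holm, Wirral, Tring}: service 18 + fixed 20 = 38
No other subset beats 26.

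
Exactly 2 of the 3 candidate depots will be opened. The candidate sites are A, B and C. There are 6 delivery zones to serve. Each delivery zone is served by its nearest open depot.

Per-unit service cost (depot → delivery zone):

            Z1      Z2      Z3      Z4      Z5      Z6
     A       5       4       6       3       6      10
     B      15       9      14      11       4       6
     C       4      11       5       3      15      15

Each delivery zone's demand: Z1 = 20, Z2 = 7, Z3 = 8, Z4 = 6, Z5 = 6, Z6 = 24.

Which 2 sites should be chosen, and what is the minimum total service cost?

Choose A and B; total service cost 362.

With exactly 2 open, each delivery zone uses its cheapest among the chosen.
{A, B}: Z1→A 5·20=100, Z2→A 4·7=28, Z3→A 6·8=48, Z4→A 3·6=18, Z5→B 4·6=24, Z6→B 6·24=144. Service cost 362.
{B, C}: service cost 369
{A, C}: service cost 442
Among all 3 size-2 choices, {A, B} is lowest.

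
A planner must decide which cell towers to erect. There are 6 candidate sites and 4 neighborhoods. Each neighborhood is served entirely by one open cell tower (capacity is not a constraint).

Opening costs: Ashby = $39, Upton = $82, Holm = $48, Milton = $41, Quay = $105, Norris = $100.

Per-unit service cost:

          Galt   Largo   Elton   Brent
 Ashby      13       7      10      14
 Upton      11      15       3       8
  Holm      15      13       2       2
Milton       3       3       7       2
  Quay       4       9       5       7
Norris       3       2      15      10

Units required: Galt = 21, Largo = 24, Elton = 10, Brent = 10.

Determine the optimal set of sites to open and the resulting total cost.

For any fixed open set, each neighborhood goes to its cheapest open site; total = fixed + service.
{Holm, Milton}: Galt→Milton 3·21=63, Largo→Milton 3·24=72, Elton→Holm 2·10=20, Brent→Holm 2·10=20. Service 175; fixed 89; total 264.
{Milton}: service 225 + fixed 41 = 266
{Holm, Norris}: Galt→Norris 3·21=63, Largo→Norris 2·24=48, Elton→Holm 2·10=20, Brent→Holm 2·10=20. Service 151; fixed 148; total 299.
{Ashby, Upton, Holm, Milton, Quay, Norris}: Galt→Milton 3·21=63, Largo→Norris 2·24=48, Elton→Holm 2·10=20, Brent→Holm 2·10=20. Service 151; fixed 415; total 566.
No other subset beats 264.

Open Holm and Milton; minimum total cost 264.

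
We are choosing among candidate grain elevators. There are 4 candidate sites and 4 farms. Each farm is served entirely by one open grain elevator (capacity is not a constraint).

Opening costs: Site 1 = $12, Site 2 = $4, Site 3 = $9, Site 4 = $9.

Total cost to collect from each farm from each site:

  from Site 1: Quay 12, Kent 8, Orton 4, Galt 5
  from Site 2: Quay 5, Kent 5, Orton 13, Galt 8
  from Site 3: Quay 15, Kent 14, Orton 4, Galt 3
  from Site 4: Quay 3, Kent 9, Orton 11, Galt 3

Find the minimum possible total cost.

Minimum total cost: 30

For any fixed open set, each farm goes to its cheapest open site; total = fixed + service.
{Site 2, Site 3}: Quay→Site 2 5, Kent→Site 2 5, Orton→Site 3 4, Galt→Site 3 3. Service 17; fixed 13; total 30.
{Site 1, Site 2}: service 19 + fixed 16 = 35
{Site 2}: service 31 + fixed 4 = 35
{Site 1, Site 2, Site 3, Site 4}: Quay→Site 4 3, Kent→Site 2 5, Orton→Site 1 4, Galt→Site 3 3. Service 15; fixed 34; total 49.
No other subset beats 30.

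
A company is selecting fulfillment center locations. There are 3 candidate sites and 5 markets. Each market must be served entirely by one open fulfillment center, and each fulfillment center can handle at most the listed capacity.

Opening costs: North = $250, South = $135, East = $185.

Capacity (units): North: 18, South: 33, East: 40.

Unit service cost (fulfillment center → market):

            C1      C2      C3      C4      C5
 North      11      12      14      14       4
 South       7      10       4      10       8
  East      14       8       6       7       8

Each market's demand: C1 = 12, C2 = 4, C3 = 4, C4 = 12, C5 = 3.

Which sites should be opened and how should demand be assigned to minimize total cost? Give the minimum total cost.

Open {East}: C1→East 14·12=168, C2→East 8·4=32, C3→East 6·4=24, C4→East 7·12=84, C5→East 8·3=24.
Loads: East carries 35/40. Service 332; fixed 185; total 517.
Next best feasible plan costs 560.

Minimum total cost: 517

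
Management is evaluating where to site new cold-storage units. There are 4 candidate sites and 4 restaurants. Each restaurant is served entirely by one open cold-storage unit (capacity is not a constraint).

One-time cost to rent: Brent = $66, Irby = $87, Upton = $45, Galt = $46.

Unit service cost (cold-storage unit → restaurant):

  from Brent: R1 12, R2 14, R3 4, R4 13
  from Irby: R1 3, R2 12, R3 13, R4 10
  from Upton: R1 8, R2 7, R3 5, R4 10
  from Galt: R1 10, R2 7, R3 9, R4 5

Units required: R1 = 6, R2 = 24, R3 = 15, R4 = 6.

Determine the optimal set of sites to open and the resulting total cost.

For any fixed open set, each restaurant goes to its cheapest open site; total = fixed + service.
{Upton}: R1→Upton 8·6=48, R2→Upton 7·24=168, R3→Upton 5·15=75, R4→Upton 10·6=60. Service 351; fixed 45; total 396.
{Upton, Galt}: R1→Upton 8·6=48, R2→Upton 7·24=168, R3→Upton 5·15=75, R4→Galt 5·6=30. Service 321; fixed 91; total 412.
{Brent, Galt}: R1→Galt 10·6=60, R2→Galt 7·24=168, R3→Brent 4·15=60, R4→Galt 5·6=30. Service 318; fixed 112; total 430.
{Brent, Irby, Upton, Galt}: service 276 + fixed 244 = 520
(All 15 nonempty subsets were checked; Upton only is lowest.)

Open Upton only; minimum total cost 396.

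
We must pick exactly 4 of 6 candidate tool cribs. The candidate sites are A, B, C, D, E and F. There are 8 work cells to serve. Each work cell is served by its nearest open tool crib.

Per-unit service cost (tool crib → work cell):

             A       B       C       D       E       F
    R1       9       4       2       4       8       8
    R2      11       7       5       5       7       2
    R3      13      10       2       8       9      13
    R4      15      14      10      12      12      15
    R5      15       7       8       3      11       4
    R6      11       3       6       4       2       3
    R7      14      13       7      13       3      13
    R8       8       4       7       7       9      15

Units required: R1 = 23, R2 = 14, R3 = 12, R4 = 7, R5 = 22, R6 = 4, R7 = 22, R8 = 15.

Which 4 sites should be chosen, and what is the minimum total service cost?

Choose B, C, E and F; total service cost 390.

With exactly 4 open, each work cell uses its cheapest among the chosen.
{B, C, E, F}: R1→C 2·23=46, R2→F 2·14=28, R3→C 2·12=24, R4→C 10·7=70, R5→F 4·22=88, R6→E 2·4=8, R7→E 3·22=66, R8→B 4·15=60. Service cost 390.
{B, C, D, E}: service cost 410
{C, D, E, F}: service cost 413
Among all 15 size-4 choices, {B, C, E, F} is lowest.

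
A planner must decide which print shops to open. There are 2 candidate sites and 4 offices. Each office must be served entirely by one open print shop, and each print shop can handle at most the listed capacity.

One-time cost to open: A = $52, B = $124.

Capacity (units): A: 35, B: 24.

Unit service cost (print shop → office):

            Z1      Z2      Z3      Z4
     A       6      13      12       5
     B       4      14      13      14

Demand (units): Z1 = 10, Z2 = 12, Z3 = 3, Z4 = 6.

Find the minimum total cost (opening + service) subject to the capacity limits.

Open {A}: Z1→A 6·10=60, Z2→A 13·12=156, Z3→A 12·3=36, Z4→A 5·6=30.
Loads: A carries 31/35. Service 282; fixed 52; total 334.
Next best feasible plan costs 438.

Minimum total cost: 334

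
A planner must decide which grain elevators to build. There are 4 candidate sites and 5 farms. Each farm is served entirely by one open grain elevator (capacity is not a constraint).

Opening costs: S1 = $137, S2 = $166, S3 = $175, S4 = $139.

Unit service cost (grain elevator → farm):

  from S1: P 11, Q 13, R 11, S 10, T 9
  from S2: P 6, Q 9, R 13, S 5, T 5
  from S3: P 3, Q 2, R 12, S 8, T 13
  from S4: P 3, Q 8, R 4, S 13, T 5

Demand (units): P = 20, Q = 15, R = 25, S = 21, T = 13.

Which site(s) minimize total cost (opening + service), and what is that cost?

For any fixed open set, each farm goes to its cheapest open site; total = fixed + service.
{S3, S4}: P→S3 3·20=60, Q→S3 2·15=30, R→S4 4·25=100, S→S3 8·21=168, T→S4 5·13=65. Service 423; fixed 314; total 737.
{S2, S4}: P→S4 3·20=60, Q→S4 8·15=120, R→S4 4·25=100, S→S2 5·21=105, T→S2 5·13=65. Service 450; fixed 305; total 755.
{S4}: P→S4 3·20=60, Q→S4 8·15=120, R→S4 4·25=100, S→S4 13·21=273, T→S4 5·13=65. Service 618; fixed 139; total 757.
{S1, S2, S3, S4}: service 360 + fixed 617 = 977
No other subset beats 737.

Open S3 and S4; minimum total cost 737.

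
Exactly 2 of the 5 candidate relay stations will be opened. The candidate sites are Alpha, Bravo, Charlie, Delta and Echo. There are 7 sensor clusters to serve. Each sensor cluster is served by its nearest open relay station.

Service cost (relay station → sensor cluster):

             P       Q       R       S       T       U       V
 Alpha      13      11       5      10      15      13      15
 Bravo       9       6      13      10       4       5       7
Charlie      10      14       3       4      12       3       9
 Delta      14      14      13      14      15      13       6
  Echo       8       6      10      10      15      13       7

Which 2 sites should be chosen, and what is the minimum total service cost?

With exactly 2 open, each sensor cluster uses its cheapest among the chosen.
{Bravo, Charlie}: P→Bravo 9, Q→Bravo 6, R→Charlie 3, S→Charlie 4, T→Bravo 4, U→Charlie 3, V→Bravo 7. Service cost 36.
{Charlie, Echo}: service cost 43
{Alpha, Bravo}: service cost 46
Among all 10 size-2 choices, {Bravo, Charlie} is lowest.

Choose Bravo and Charlie; total service cost 36.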